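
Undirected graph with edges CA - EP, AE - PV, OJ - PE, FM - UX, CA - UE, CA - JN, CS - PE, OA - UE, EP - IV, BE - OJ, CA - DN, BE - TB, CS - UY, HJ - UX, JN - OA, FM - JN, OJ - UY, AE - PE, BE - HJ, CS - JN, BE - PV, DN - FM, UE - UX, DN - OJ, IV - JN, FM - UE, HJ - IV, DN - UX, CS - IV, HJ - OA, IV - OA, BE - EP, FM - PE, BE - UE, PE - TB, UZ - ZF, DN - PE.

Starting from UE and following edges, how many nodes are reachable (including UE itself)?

18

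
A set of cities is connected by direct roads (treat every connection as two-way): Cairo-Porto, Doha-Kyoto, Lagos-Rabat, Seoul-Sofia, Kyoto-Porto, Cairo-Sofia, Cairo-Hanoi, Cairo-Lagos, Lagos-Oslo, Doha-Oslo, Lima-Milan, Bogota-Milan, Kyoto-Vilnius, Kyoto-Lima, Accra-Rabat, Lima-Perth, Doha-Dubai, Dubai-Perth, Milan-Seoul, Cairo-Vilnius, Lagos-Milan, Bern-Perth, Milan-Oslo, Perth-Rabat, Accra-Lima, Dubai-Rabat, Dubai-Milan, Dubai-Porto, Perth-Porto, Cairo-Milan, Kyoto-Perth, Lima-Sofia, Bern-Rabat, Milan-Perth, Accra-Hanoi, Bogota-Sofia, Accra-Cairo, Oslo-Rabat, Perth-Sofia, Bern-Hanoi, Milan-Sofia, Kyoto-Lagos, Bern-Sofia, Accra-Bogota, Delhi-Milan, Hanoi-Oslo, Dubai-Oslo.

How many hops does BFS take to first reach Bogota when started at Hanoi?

Level 0: Hanoi
Level 1: Accra, Bern, Cairo, Oslo
Level 2: Bogota, Doha, Dubai, Lagos, Lima, Milan, Perth, Porto, Rabat, Sofia, Vilnius
Level 3: Delhi, Kyoto, Seoul
Bogota first appears at level 2.

2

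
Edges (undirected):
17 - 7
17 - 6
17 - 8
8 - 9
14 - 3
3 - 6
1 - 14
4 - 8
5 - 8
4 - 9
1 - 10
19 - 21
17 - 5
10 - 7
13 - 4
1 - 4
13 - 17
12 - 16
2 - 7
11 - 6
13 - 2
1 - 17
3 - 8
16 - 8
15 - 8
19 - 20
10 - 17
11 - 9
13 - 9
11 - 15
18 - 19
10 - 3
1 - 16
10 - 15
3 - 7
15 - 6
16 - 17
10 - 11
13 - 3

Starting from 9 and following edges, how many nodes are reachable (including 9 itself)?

17

BFS from 9 visits: 9, 13, 11, 8, 4, 17, 3, 2, 15, 10, 6, 16, 5, 1, 7, 14, 12
Reachable nodes: 17 of 21 total.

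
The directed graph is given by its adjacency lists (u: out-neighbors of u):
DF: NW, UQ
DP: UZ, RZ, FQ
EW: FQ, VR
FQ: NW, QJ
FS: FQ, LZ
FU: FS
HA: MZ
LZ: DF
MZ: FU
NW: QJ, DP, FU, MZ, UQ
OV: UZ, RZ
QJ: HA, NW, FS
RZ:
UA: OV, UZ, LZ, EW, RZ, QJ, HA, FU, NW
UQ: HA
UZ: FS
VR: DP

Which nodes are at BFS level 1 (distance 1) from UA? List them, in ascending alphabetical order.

EW, FU, HA, LZ, NW, OV, QJ, RZ, UZ

Level 0: UA
Level 1: EW, FU, HA, LZ, NW, OV, QJ, RZ, UZ
Level 2: DF, DP, FQ, FS, MZ, UQ, VR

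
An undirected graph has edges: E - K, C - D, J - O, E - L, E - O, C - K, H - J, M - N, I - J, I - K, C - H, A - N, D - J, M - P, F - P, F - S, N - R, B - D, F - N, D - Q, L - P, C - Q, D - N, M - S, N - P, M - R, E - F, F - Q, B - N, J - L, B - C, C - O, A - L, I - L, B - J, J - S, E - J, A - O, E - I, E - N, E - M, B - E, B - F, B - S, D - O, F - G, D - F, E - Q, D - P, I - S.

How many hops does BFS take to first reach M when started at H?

3

Level 0: H
Level 1: C, J
Level 2: B, D, E, I, K, L, O, Q, S
Level 3: A, F, M, N, P
Level 4: G, R
M first appears at level 3.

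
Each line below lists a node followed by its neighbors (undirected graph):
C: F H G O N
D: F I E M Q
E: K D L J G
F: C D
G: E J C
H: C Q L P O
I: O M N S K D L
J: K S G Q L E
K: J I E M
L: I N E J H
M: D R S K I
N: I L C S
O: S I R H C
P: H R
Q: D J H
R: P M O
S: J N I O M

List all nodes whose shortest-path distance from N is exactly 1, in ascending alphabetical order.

Level 0: N
Level 1: C, I, L, S
Level 2: D, E, F, G, H, J, K, M, O
Level 3: P, Q, R

C, I, L, S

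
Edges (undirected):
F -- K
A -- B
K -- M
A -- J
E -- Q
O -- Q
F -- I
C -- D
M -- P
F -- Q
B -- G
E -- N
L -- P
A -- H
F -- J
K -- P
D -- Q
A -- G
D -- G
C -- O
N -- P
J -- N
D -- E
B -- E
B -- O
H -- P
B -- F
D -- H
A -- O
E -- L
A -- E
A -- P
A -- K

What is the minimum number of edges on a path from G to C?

2

Level 0: G
Level 1: A, B, D
Level 2: C, E, F, H, J, K, O, P, Q
Level 3: I, L, M, N
C first appears at level 2.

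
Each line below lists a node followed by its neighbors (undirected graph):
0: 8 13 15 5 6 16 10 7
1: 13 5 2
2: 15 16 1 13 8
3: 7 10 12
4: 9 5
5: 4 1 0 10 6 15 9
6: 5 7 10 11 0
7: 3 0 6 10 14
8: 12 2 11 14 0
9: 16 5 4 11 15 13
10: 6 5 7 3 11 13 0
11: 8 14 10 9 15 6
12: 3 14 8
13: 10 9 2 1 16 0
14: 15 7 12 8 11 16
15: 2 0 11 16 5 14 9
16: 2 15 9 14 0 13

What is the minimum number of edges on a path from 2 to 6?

3

Level 0: 2
Level 1: 1, 8, 13, 15, 16
Level 2: 0, 5, 9, 10, 11, 12, 14
Level 3: 3, 4, 6, 7
6 first appears at level 3.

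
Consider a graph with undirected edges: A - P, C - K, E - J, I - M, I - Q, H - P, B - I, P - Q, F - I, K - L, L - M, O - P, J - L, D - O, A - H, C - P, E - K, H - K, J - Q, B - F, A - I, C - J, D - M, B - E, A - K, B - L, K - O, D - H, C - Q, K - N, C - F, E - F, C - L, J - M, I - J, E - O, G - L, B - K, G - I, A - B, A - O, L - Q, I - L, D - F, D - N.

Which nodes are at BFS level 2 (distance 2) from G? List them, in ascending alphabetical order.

Level 0: G
Level 1: I, L
Level 2: A, B, C, F, J, K, M, Q
Level 3: D, E, H, N, O, P

A, B, C, F, J, K, M, Q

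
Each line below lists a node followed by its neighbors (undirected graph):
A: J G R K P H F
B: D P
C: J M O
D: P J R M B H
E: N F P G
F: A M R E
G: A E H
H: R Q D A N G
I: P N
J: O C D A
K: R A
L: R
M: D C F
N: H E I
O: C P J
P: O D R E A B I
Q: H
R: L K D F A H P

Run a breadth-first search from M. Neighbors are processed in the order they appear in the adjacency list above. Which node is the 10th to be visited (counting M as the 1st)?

O

Visit M; enqueue D, C, F → queue [D, C, F]
Visit D; enqueue P, J, R, B, H → queue [C, F, P, J, R, B, H]
Visit C; enqueue O → queue [F, P, J, R, B, H, O]
Visit F; enqueue A, E → queue [P, J, R, B, H, O, A, E]
Visit P; enqueue I → queue [J, R, B, H, O, A, E, I]
Visit J → queue [R, B, H, O, A, E, I]
Visit R; enqueue L, K → queue [B, H, O, A, E, I, L, K]
Visit B → queue [H, O, A, E, I, L, K]
Visit H; enqueue Q, N, G → queue [O, A, E, I, L, K, Q, N, G]
Visit O → queue [A, E, I, L, K, Q, N, G]
Visit A → queue [E, I, L, K, Q, N, G]
Visit E → queue [I, L, K, Q, N, G]
Visit I → queue [L, K, Q, N, G]
Visit L → queue [K, Q, N, G]
Visit K → queue [Q, N, G]
Visit Q → queue [N, G]
Visit N → queue [G]
Visit G → queue []

Visit order: M, D, C, F, P, J, R, B, H, O, A, E, I, L, K, Q, N, G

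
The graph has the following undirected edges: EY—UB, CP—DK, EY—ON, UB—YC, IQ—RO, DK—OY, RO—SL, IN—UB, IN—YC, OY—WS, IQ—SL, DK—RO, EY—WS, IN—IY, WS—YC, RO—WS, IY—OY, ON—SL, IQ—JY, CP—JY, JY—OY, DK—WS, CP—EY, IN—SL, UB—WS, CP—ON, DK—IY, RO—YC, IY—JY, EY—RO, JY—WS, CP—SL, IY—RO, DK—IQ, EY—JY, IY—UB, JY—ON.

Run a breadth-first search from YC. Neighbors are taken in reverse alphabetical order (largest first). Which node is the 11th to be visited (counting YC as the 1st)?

Visit YC; enqueue WS, UB, RO, IN → queue [WS, UB, RO, IN]
Visit WS; enqueue OY, JY, EY, DK → queue [UB, RO, IN, OY, JY, EY, DK]
Visit UB; enqueue IY → queue [RO, IN, OY, JY, EY, DK, IY]
Visit RO; enqueue SL, IQ → queue [IN, OY, JY, EY, DK, IY, SL, IQ]
Visit IN → queue [OY, JY, EY, DK, IY, SL, IQ]
Visit OY → queue [JY, EY, DK, IY, SL, IQ]
Visit JY; enqueue ON, CP → queue [EY, DK, IY, SL, IQ, ON, CP]
Visit EY → queue [DK, IY, SL, IQ, ON, CP]
Visit DK → queue [IY, SL, IQ, ON, CP]
Visit IY → queue [SL, IQ, ON, CP]
Visit SL → queue [IQ, ON, CP]
Visit IQ → queue [ON, CP]
Visit ON → queue [CP]
Visit CP → queue []

Visit order: YC, WS, UB, RO, IN, OY, JY, EY, DK, IY, SL, IQ, ON, CP

SL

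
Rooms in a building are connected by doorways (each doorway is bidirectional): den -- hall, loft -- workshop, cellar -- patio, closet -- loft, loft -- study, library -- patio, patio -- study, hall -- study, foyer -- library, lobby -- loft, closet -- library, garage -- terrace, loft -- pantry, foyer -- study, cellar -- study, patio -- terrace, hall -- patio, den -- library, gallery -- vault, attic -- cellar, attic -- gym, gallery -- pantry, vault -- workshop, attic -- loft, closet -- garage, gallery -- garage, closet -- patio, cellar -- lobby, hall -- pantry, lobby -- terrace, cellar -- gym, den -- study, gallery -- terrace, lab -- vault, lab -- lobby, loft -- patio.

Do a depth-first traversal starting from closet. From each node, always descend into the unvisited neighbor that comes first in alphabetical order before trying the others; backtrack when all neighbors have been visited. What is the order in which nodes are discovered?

closet -> garage -> gallery -> pantry -> hall -> den -> library -> foyer -> study -> cellar -> attic -> gym -> loft -> lobby -> lab -> vault -> workshop -> terrace -> patio

Visit closet
closet → garage
garage → gallery
gallery → pantry
pantry → hall
hall → den
den → library
library → foyer
foyer → study
study → cellar
cellar → attic
attic → gym
attic → loft
loft → lobby
lobby → lab
lab → vault
vault → workshop
lobby → terrace
terrace → patio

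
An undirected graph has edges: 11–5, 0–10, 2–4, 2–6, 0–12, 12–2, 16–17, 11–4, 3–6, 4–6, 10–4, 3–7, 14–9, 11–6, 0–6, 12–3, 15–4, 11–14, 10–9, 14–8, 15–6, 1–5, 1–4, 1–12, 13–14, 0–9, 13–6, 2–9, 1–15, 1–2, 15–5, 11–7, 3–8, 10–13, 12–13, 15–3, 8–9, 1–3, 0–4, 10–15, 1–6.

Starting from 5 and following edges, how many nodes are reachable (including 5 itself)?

16

BFS from 5 visits: 5, 1, 11, 15, 2, 3, 4, 6, 12, 7, 14, 10, 9, 8, 0, 13
Reachable nodes: 16 of 18 total.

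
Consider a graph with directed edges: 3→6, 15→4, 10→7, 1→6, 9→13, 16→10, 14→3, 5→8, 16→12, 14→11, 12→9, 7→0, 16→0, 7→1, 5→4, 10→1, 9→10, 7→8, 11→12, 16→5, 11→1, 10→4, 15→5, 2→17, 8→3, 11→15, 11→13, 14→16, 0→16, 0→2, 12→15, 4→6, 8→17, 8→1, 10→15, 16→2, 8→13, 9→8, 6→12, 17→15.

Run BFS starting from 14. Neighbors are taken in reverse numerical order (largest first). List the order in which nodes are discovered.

14 16 11 3 12 10 5 2 0 15 13 1 6 9 7 4 8 17

Visit 14; enqueue 16, 11, 3 → queue [16, 11, 3]
Visit 16; enqueue 12, 10, 5, 2, 0 → queue [11, 3, 12, 10, 5, 2, 0]
Visit 11; enqueue 15, 13, 1 → queue [3, 12, 10, 5, 2, 0, 15, 13, 1]
Visit 3; enqueue 6 → queue [12, 10, 5, 2, 0, 15, 13, 1, 6]
Visit 12; enqueue 9 → queue [10, 5, 2, 0, 15, 13, 1, 6, 9]
Visit 10; enqueue 7, 4 → queue [5, 2, 0, 15, 13, 1, 6, 9, 7, 4]
Visit 5; enqueue 8 → queue [2, 0, 15, 13, 1, 6, 9, 7, 4, 8]
Visit 2; enqueue 17 → queue [0, 15, 13, 1, 6, 9, 7, 4, 8, 17]
Visit 0 → queue [15, 13, 1, 6, 9, 7, 4, 8, 17]
Visit 15 → queue [13, 1, 6, 9, 7, 4, 8, 17]
Visit 13 → queue [1, 6, 9, 7, 4, 8, 17]
Visit 1 → queue [6, 9, 7, 4, 8, 17]
Visit 6 → queue [9, 7, 4, 8, 17]
Visit 9 → queue [7, 4, 8, 17]
Visit 7 → queue [4, 8, 17]
Visit 4 → queue [8, 17]
Visit 8 → queue [17]
Visit 17 → queue []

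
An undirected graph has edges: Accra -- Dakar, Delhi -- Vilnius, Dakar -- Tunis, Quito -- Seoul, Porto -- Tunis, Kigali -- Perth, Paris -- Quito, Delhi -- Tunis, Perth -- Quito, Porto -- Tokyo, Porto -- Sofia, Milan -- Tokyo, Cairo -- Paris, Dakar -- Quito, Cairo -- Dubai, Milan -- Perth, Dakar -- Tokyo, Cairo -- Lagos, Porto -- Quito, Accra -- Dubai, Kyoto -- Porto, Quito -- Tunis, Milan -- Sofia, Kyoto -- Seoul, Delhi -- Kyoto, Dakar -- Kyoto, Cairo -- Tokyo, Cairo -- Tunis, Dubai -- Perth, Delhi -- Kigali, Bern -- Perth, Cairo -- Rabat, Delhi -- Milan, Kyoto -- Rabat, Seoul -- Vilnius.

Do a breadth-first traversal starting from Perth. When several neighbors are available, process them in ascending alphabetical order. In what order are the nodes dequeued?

Perth → Bern → Dubai → Kigali → Milan → Quito → Accra → Cairo → Delhi → Sofia → Tokyo → Dakar → Paris → Porto → Seoul → Tunis → Lagos → Rabat → Kyoto → Vilnius

Visit Perth; enqueue Bern, Dubai, Kigali, Milan, Quito → queue [Bern, Dubai, Kigali, Milan, Quito]
Visit Bern → queue [Dubai, Kigali, Milan, Quito]
Visit Dubai; enqueue Accra, Cairo → queue [Kigali, Milan, Quito, Accra, Cairo]
Visit Kigali; enqueue Delhi → queue [Milan, Quito, Accra, Cairo, Delhi]
Visit Milan; enqueue Sofia, Tokyo → queue [Quito, Accra, Cairo, Delhi, Sofia, Tokyo]
Visit Quito; enqueue Dakar, Paris, Porto, Seoul, Tunis → queue [Accra, Cairo, Delhi, Sofia, Tokyo, Dakar, Paris, Porto, Seoul, Tunis]
Visit Accra → queue [Cairo, Delhi, Sofia, Tokyo, Dakar, Paris, Porto, Seoul, Tunis]
Visit Cairo; enqueue Lagos, Rabat → queue [Delhi, Sofia, Tokyo, Dakar, Paris, Porto, Seoul, Tunis, Lagos, Rabat]
Visit Delhi; enqueue Kyoto, Vilnius → queue [Sofia, Tokyo, Dakar, Paris, Porto, Seoul, Tunis, Lagos, Rabat, Kyoto, Vilnius]
Visit Sofia → queue [Tokyo, Dakar, Paris, Porto, Seoul, Tunis, Lagos, Rabat, Kyoto, Vilnius]
Visit Tokyo → queue [Dakar, Paris, Porto, Seoul, Tunis, Lagos, Rabat, Kyoto, Vilnius]
Visit Dakar → queue [Paris, Porto, Seoul, Tunis, Lagos, Rabat, Kyoto, Vilnius]
Visit Paris → queue [Porto, Seoul, Tunis, Lagos, Rabat, Kyoto, Vilnius]
Visit Porto → queue [Seoul, Tunis, Lagos, Rabat, Kyoto, Vilnius]
Visit Seoul → queue [Tunis, Lagos, Rabat, Kyoto, Vilnius]
Visit Tunis → queue [Lagos, Rabat, Kyoto, Vilnius]
Visit Lagos → queue [Rabat, Kyoto, Vilnius]
Visit Rabat → queue [Kyoto, Vilnius]
Visit Kyoto → queue [Vilnius]
Visit Vilnius → queue []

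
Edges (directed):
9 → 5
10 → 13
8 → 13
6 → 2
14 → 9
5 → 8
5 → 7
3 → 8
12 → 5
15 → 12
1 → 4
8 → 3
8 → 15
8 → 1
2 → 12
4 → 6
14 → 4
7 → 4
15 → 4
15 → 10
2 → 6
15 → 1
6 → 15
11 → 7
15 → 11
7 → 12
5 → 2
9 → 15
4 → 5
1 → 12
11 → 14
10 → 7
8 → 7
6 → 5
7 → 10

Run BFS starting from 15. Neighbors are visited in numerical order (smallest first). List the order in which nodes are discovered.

Visit 15; enqueue 1, 4, 10, 11, 12 → queue [1, 4, 10, 11, 12]
Visit 1 → queue [4, 10, 11, 12]
Visit 4; enqueue 5, 6 → queue [10, 11, 12, 5, 6]
Visit 10; enqueue 7, 13 → queue [11, 12, 5, 6, 7, 13]
Visit 11; enqueue 14 → queue [12, 5, 6, 7, 13, 14]
Visit 12 → queue [5, 6, 7, 13, 14]
Visit 5; enqueue 2, 8 → queue [6, 7, 13, 14, 2, 8]
Visit 6 → queue [7, 13, 14, 2, 8]
Visit 7 → queue [13, 14, 2, 8]
Visit 13 → queue [14, 2, 8]
Visit 14; enqueue 9 → queue [2, 8, 9]
Visit 2 → queue [8, 9]
Visit 8; enqueue 3 → queue [9, 3]
Visit 9 → queue [3]
Visit 3 → queue []

15 → 1 → 4 → 10 → 11 → 12 → 5 → 6 → 7 → 13 → 14 → 2 → 8 → 9 → 3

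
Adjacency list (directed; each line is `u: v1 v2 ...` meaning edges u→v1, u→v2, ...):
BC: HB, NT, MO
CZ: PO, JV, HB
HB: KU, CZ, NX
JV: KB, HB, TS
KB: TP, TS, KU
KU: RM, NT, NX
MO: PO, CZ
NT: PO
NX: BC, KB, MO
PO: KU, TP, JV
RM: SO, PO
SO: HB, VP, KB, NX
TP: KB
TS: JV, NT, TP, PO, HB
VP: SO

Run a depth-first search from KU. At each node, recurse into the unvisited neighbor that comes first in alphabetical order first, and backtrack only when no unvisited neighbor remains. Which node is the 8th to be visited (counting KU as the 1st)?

Visit KU
KU → NT
NT → PO
PO → JV
JV → HB
HB → CZ
HB → NX
NX → BC
BC → MO
NX → KB
KB → TP
KB → TS
KU → RM
RM → SO
SO → VP

Visit order: KU, NT, PO, JV, HB, CZ, NX, BC, MO, KB, TP, TS, RM, SO, VP

BC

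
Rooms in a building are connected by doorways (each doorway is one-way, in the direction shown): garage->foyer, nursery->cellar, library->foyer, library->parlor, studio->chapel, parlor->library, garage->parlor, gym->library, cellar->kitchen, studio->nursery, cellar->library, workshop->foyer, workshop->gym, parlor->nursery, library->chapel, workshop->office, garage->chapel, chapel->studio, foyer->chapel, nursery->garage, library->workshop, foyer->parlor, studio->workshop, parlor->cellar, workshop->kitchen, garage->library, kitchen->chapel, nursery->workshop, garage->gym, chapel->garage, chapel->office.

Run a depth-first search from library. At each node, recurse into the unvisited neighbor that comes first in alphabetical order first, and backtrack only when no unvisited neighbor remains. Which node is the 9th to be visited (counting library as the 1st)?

workshop

Visit library
library → chapel
chapel → garage
garage → foyer
foyer → parlor
parlor → cellar
cellar → kitchen
parlor → nursery
nursery → workshop
workshop → gym
workshop → office
chapel → studio

Visit order: library, chapel, garage, foyer, parlor, cellar, kitchen, nursery, workshop, gym, office, studio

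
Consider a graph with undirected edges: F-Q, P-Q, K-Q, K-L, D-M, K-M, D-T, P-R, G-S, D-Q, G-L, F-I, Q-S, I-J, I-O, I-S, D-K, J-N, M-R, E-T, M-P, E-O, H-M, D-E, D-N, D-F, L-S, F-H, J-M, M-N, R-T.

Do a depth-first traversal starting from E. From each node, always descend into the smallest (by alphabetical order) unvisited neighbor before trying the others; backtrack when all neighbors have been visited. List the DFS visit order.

Visit E
E → D
D → F
F → H
H → M
M → J
J → I
I → O
I → S
S → G
G → L
L → K
K → Q
Q → P
P → R
R → T
J → N

E, D, F, H, M, J, I, O, S, G, L, K, Q, P, R, T, N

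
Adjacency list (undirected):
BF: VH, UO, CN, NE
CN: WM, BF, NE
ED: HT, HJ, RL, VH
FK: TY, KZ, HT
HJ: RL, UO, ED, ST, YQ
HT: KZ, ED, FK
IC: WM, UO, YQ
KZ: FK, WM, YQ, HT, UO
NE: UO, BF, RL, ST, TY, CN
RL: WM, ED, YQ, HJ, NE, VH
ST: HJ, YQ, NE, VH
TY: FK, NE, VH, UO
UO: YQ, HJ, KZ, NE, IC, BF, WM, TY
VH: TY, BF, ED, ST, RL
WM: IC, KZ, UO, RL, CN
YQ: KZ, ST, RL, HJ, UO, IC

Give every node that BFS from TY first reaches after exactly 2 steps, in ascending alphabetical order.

BF, CN, ED, HJ, HT, IC, KZ, RL, ST, WM, YQ

Level 0: TY
Level 1: FK, NE, UO, VH
Level 2: BF, CN, ED, HJ, HT, IC, KZ, RL, ST, WM, YQ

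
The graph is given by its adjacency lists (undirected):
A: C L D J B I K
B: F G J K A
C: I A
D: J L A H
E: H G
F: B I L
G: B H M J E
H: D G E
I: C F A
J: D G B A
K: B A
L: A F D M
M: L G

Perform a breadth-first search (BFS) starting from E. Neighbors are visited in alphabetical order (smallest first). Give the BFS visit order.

Visit E; enqueue G, H → queue [G, H]
Visit G; enqueue B, J, M → queue [H, B, J, M]
Visit H; enqueue D → queue [B, J, M, D]
Visit B; enqueue A, F, K → queue [J, M, D, A, F, K]
Visit J → queue [M, D, A, F, K]
Visit M; enqueue L → queue [D, A, F, K, L]
Visit D → queue [A, F, K, L]
Visit A; enqueue C, I → queue [F, K, L, C, I]
Visit F → queue [K, L, C, I]
Visit K → queue [L, C, I]
Visit L → queue [C, I]
Visit C → queue [I]
Visit I → queue []

E, G, H, B, J, M, D, A, F, K, L, C, I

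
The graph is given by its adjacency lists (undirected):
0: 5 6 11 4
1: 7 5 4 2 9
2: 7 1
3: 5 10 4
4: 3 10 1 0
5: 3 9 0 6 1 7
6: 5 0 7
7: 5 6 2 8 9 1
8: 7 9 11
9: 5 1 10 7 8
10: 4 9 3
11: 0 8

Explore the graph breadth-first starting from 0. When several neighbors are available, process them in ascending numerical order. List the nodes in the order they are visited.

0 -> 4 -> 5 -> 6 -> 11 -> 1 -> 3 -> 10 -> 7 -> 9 -> 8 -> 2

Visit 0; enqueue 4, 5, 6, 11 → queue [4, 5, 6, 11]
Visit 4; enqueue 1, 3, 10 → queue [5, 6, 11, 1, 3, 10]
Visit 5; enqueue 7, 9 → queue [6, 11, 1, 3, 10, 7, 9]
Visit 6 → queue [11, 1, 3, 10, 7, 9]
Visit 11; enqueue 8 → queue [1, 3, 10, 7, 9, 8]
Visit 1; enqueue 2 → queue [3, 10, 7, 9, 8, 2]
Visit 3 → queue [10, 7, 9, 8, 2]
Visit 10 → queue [7, 9, 8, 2]
Visit 7 → queue [9, 8, 2]
Visit 9 → queue [8, 2]
Visit 8 → queue [2]
Visit 2 → queue []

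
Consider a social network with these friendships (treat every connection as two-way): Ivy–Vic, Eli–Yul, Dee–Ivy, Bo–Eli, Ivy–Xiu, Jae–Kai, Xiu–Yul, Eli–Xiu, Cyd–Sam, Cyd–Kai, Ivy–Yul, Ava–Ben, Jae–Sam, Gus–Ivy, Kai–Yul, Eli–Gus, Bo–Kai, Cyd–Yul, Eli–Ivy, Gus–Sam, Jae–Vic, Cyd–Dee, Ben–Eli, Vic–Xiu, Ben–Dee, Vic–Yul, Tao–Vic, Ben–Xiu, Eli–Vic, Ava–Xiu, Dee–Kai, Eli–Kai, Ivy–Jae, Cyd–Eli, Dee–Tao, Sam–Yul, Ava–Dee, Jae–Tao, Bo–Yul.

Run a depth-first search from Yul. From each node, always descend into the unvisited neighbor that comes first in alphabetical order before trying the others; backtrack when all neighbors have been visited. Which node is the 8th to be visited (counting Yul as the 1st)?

Visit Yul
Yul → Bo
Bo → Eli
Eli → Ben
Ben → Ava
Ava → Dee
Dee → Cyd
Cyd → Kai
Kai → Jae
Jae → Ivy
Ivy → Gus
Gus → Sam
Ivy → Vic
Vic → Tao
Vic → Xiu

Visit order: Yul, Bo, Eli, Ben, Ava, Dee, Cyd, Kai, Jae, Ivy, Gus, Sam, Vic, Tao, Xiu

Kai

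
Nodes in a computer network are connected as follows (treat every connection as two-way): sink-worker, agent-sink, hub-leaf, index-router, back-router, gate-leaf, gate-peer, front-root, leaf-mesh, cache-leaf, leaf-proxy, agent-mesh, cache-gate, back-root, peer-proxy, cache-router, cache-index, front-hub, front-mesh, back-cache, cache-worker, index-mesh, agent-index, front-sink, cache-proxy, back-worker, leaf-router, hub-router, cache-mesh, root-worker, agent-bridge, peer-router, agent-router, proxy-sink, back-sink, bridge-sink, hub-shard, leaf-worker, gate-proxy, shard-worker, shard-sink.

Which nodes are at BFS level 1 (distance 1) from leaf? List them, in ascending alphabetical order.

cache, gate, hub, mesh, proxy, router, worker

Level 0: leaf
Level 1: cache, gate, hub, mesh, proxy, router, worker
Level 2: agent, back, front, index, peer, root, shard, sink
Level 3: bridge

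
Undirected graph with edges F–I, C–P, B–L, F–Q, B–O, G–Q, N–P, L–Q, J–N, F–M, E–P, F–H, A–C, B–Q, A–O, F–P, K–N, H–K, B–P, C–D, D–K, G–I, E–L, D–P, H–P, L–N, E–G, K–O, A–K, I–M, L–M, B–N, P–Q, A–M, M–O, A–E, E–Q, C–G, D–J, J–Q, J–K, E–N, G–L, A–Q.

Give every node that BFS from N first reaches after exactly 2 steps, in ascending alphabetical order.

Level 0: N
Level 1: B, E, J, K, L, P
Level 2: A, C, D, F, G, H, M, O, Q
Level 3: I

A, C, D, F, G, H, M, O, Q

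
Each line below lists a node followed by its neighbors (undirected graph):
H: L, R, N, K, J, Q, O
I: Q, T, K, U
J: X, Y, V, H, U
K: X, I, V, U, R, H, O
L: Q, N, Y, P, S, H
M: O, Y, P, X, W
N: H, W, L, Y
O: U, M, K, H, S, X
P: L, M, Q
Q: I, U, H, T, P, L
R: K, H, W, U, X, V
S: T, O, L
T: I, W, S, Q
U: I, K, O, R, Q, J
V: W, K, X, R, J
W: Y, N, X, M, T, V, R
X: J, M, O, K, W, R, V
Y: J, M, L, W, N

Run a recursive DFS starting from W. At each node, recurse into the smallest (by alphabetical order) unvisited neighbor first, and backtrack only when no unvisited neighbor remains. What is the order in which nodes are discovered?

W -> M -> O -> H -> J -> U -> I -> K -> R -> V -> X -> Q -> L -> N -> Y -> P -> S -> T

Visit W
W → M
M → O
O → H
H → J
J → U
U → I
I → K
K → R
R → V
V → X
I → Q
Q → L
L → N
N → Y
L → P
L → S
S → T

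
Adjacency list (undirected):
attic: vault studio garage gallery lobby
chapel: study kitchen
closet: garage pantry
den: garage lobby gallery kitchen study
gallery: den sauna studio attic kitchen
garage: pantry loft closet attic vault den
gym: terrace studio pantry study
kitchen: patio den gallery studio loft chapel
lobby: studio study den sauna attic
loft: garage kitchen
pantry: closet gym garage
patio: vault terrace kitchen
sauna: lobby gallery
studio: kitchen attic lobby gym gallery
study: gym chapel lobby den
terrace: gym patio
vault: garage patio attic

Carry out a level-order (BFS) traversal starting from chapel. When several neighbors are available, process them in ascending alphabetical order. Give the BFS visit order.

Visit chapel; enqueue kitchen, study → queue [kitchen, study]
Visit kitchen; enqueue den, gallery, loft, patio, studio → queue [study, den, gallery, loft, patio, studio]
Visit study; enqueue gym, lobby → queue [den, gallery, loft, patio, studio, gym, lobby]
Visit den; enqueue garage → queue [gallery, loft, patio, studio, gym, lobby, garage]
Visit gallery; enqueue attic, sauna → queue [loft, patio, studio, gym, lobby, garage, attic, sauna]
Visit loft → queue [patio, studio, gym, lobby, garage, attic, sauna]
Visit patio; enqueue terrace, vault → queue [studio, gym, lobby, garage, attic, sauna, terrace, vault]
Visit studio → queue [gym, lobby, garage, attic, sauna, terrace, vault]
Visit gym; enqueue pantry → queue [lobby, garage, attic, sauna, terrace, vault, pantry]
Visit lobby → queue [garage, attic, sauna, terrace, vault, pantry]
Visit garage; enqueue closet → queue [attic, sauna, terrace, vault, pantry, closet]
Visit attic → queue [sauna, terrace, vault, pantry, closet]
Visit sauna → queue [terrace, vault, pantry, closet]
Visit terrace → queue [vault, pantry, closet]
Visit vault → queue [pantry, closet]
Visit pantry → queue [closet]
Visit closet → queue []

chapel → kitchen → study → den → gallery → loft → patio → studio → gym → lobby → garage → attic → sauna → terrace → vault → pantry → closet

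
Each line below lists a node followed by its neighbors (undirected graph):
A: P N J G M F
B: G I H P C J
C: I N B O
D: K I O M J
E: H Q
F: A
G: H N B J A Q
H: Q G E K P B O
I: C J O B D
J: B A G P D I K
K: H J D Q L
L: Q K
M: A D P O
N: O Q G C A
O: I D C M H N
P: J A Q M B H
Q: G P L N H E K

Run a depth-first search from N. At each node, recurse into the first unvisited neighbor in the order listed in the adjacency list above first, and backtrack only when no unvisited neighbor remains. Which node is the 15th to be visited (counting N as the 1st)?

L

Visit N
N → O
O → I
I → C
C → B
B → G
G → H
H → Q
Q → P
P → J
J → A
A → M
M → D
D → K
K → L
A → F
Q → E

Visit order: N, O, I, C, B, G, H, Q, P, J, A, M, D, K, L, F, E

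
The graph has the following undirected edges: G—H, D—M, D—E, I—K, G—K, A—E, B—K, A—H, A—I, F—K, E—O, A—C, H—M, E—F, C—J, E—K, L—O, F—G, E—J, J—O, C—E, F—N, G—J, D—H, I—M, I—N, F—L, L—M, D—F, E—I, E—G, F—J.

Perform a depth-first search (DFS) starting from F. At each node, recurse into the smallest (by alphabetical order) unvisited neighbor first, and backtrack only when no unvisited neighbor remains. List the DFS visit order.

F → D → E → A → C → J → G → H → M → I → K → B → N → L → O

Visit F
F → D
D → E
E → A
A → C
C → J
J → G
G → H
H → M
M → I
I → K
K → B
I → N
M → L
L → O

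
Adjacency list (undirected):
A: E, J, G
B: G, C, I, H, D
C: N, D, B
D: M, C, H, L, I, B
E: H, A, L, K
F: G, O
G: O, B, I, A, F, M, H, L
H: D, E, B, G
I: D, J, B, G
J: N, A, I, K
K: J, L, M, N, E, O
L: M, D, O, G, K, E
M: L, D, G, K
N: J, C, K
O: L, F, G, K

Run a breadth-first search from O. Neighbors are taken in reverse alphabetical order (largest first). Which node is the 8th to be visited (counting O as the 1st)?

D

Visit O; enqueue L, K, G, F → queue [L, K, G, F]
Visit L; enqueue M, E, D → queue [K, G, F, M, E, D]
Visit K; enqueue N, J → queue [G, F, M, E, D, N, J]
Visit G; enqueue I, H, B, A → queue [F, M, E, D, N, J, I, H, B, A]
Visit F → queue [M, E, D, N, J, I, H, B, A]
Visit M → queue [E, D, N, J, I, H, B, A]
Visit E → queue [D, N, J, I, H, B, A]
Visit D; enqueue C → queue [N, J, I, H, B, A, C]
Visit N → queue [J, I, H, B, A, C]
Visit J → queue [I, H, B, A, C]
Visit I → queue [H, B, A, C]
Visit H → queue [B, A, C]
Visit B → queue [A, C]
Visit A → queue [C]
Visit C → queue []

Visit order: O, L, K, G, F, M, E, D, N, J, I, H, B, A, C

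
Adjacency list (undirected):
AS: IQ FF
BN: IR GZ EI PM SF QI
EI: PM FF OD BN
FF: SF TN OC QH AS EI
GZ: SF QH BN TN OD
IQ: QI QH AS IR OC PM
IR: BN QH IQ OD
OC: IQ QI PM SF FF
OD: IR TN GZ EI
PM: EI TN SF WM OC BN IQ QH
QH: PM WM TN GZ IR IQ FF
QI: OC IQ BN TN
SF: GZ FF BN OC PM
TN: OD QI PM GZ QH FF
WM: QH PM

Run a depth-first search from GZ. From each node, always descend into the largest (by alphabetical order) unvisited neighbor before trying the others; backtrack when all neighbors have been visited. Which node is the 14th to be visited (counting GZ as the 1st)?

IQ

Visit GZ
GZ → TN
TN → QI
QI → OC
OC → SF
SF → PM
PM → WM
WM → QH
QH → IR
IR → OD
OD → EI
EI → FF
FF → AS
AS → IQ
EI → BN

Visit order: GZ, TN, QI, OC, SF, PM, WM, QH, IR, OD, EI, FF, AS, IQ, BN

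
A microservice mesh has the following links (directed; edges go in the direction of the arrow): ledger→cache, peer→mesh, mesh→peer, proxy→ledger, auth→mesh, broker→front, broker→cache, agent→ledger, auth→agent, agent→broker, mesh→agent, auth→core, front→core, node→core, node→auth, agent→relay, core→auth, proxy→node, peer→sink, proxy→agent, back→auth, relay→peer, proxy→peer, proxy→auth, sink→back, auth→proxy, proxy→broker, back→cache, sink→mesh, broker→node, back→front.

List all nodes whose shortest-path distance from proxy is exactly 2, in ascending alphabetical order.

Level 0: proxy
Level 1: agent, auth, broker, ledger, node, peer
Level 2: cache, core, front, mesh, relay, sink
Level 3: back

cache, core, front, mesh, relay, sink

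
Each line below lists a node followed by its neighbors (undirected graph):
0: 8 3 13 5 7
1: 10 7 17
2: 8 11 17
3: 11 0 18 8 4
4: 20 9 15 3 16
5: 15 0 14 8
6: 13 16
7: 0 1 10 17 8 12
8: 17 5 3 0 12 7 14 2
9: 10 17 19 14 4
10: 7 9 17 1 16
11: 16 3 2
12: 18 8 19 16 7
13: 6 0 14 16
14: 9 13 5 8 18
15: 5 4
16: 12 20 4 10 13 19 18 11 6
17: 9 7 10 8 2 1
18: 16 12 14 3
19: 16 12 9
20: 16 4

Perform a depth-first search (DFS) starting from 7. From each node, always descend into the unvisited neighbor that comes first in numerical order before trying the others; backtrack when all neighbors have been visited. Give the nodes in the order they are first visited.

Visit 7
7 → 0
0 → 3
3 → 4
4 → 9
9 → 10
10 → 1
1 → 17
17 → 2
2 → 8
8 → 5
5 → 14
14 → 13
13 → 6
6 → 16
16 → 11
16 → 12
12 → 18
12 → 19
16 → 20
5 → 15

7 -> 0 -> 3 -> 4 -> 9 -> 10 -> 1 -> 17 -> 2 -> 8 -> 5 -> 14 -> 13 -> 6 -> 16 -> 11 -> 12 -> 18 -> 19 -> 20 -> 15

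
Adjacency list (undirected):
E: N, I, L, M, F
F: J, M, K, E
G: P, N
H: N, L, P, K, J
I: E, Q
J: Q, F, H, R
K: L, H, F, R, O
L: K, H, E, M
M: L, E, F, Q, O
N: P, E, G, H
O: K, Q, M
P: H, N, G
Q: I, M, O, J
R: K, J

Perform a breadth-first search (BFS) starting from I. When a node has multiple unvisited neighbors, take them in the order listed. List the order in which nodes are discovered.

Visit I; enqueue E, Q → queue [E, Q]
Visit E; enqueue N, L, M, F → queue [Q, N, L, M, F]
Visit Q; enqueue O, J → queue [N, L, M, F, O, J]
Visit N; enqueue P, G, H → queue [L, M, F, O, J, P, G, H]
Visit L; enqueue K → queue [M, F, O, J, P, G, H, K]
Visit M → queue [F, O, J, P, G, H, K]
Visit F → queue [O, J, P, G, H, K]
Visit O → queue [J, P, G, H, K]
Visit J; enqueue R → queue [P, G, H, K, R]
Visit P → queue [G, H, K, R]
Visit G → queue [H, K, R]
Visit H → queue [K, R]
Visit K → queue [R]
Visit R → queue []

I → E → Q → N → L → M → F → O → J → P → G → H → K → R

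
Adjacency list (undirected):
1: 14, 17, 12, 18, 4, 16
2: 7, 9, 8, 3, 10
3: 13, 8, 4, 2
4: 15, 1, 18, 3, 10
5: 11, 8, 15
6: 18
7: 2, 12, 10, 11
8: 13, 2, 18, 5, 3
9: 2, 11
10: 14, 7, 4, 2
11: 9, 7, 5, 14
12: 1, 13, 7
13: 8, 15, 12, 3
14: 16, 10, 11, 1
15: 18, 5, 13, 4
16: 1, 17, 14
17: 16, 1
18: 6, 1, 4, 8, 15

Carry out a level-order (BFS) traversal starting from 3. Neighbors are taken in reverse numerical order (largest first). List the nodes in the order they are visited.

3 13 8 4 2 15 12 18 5 10 1 9 7 6 11 14 17 16

Visit 3; enqueue 13, 8, 4, 2 → queue [13, 8, 4, 2]
Visit 13; enqueue 15, 12 → queue [8, 4, 2, 15, 12]
Visit 8; enqueue 18, 5 → queue [4, 2, 15, 12, 18, 5]
Visit 4; enqueue 10, 1 → queue [2, 15, 12, 18, 5, 10, 1]
Visit 2; enqueue 9, 7 → queue [15, 12, 18, 5, 10, 1, 9, 7]
Visit 15 → queue [12, 18, 5, 10, 1, 9, 7]
Visit 12 → queue [18, 5, 10, 1, 9, 7]
Visit 18; enqueue 6 → queue [5, 10, 1, 9, 7, 6]
Visit 5; enqueue 11 → queue [10, 1, 9, 7, 6, 11]
Visit 10; enqueue 14 → queue [1, 9, 7, 6, 11, 14]
Visit 1; enqueue 17, 16 → queue [9, 7, 6, 11, 14, 17, 16]
Visit 9 → queue [7, 6, 11, 14, 17, 16]
Visit 7 → queue [6, 11, 14, 17, 16]
Visit 6 → queue [11, 14, 17, 16]
Visit 11 → queue [14, 17, 16]
Visit 14 → queue [17, 16]
Visit 17 → queue [16]
Visit 16 → queue []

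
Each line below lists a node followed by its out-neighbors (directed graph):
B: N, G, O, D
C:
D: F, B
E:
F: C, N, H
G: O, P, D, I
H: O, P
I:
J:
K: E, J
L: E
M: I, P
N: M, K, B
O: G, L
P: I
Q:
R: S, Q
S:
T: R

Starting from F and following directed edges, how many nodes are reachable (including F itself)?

15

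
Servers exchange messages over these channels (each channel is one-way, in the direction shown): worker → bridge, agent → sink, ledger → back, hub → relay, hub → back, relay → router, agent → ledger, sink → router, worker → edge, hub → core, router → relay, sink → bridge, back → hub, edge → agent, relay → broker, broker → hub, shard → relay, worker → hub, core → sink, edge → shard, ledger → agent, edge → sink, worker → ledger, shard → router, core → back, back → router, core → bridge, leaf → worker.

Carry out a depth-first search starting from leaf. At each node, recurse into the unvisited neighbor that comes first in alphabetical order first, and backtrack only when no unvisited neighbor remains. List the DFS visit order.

leaf worker bridge edge agent ledger back hub core sink router relay broker shard

Visit leaf
leaf → worker
worker → bridge
worker → edge
edge → agent
agent → ledger
ledger → back
back → hub
hub → core
core → sink
sink → router
router → relay
relay → broker
edge → shard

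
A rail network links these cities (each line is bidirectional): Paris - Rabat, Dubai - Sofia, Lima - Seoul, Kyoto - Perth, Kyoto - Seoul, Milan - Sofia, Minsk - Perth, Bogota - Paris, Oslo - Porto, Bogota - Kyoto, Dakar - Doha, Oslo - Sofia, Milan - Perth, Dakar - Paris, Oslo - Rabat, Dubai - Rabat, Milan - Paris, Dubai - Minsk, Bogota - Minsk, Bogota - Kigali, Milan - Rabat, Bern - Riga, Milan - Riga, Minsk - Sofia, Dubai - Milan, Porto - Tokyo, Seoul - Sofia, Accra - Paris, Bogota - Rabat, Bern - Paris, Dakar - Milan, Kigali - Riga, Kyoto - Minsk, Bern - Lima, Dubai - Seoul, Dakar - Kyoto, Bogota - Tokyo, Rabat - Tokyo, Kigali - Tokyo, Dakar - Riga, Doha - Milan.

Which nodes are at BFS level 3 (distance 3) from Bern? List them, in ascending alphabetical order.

Level 0: Bern
Level 1: Lima, Paris, Riga
Level 2: Accra, Bogota, Dakar, Kigali, Milan, Rabat, Seoul
Level 3: Doha, Dubai, Kyoto, Minsk, Oslo, Perth, Sofia, Tokyo
Level 4: Porto

Doha, Dubai, Kyoto, Minsk, Oslo, Perth, Sofia, Tokyo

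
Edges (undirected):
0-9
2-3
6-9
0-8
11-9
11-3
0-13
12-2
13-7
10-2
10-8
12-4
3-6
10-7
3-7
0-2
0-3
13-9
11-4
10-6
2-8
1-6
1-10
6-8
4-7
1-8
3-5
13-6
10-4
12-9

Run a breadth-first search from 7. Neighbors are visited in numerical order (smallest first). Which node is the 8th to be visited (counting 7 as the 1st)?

Visit 7; enqueue 3, 4, 10, 13 → queue [3, 4, 10, 13]
Visit 3; enqueue 0, 2, 5, 6, 11 → queue [4, 10, 13, 0, 2, 5, 6, 11]
Visit 4; enqueue 12 → queue [10, 13, 0, 2, 5, 6, 11, 12]
Visit 10; enqueue 1, 8 → queue [13, 0, 2, 5, 6, 11, 12, 1, 8]
Visit 13; enqueue 9 → queue [0, 2, 5, 6, 11, 12, 1, 8, 9]
Visit 0 → queue [2, 5, 6, 11, 12, 1, 8, 9]
Visit 2 → queue [5, 6, 11, 12, 1, 8, 9]
Visit 5 → queue [6, 11, 12, 1, 8, 9]
Visit 6 → queue [11, 12, 1, 8, 9]
Visit 11 → queue [12, 1, 8, 9]
Visit 12 → queue [1, 8, 9]
Visit 1 → queue [8, 9]
Visit 8 → queue [9]
Visit 9 → queue []

Visit order: 7, 3, 4, 10, 13, 0, 2, 5, 6, 11, 12, 1, 8, 9

5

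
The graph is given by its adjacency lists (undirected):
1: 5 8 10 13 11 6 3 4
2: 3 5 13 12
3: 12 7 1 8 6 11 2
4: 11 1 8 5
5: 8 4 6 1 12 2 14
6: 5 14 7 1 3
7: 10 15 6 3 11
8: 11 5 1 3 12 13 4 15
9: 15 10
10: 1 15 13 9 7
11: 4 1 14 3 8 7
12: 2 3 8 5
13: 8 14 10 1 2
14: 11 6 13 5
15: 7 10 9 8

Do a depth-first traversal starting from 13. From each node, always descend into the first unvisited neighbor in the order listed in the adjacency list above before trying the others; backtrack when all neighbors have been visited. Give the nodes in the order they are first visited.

13 -> 8 -> 11 -> 4 -> 1 -> 5 -> 6 -> 14 -> 7 -> 10 -> 15 -> 9 -> 3 -> 12 -> 2

Visit 13
13 → 8
8 → 11
11 → 4
4 → 1
1 → 5
5 → 6
6 → 14
6 → 7
7 → 10
10 → 15
15 → 9
7 → 3
3 → 12
12 → 2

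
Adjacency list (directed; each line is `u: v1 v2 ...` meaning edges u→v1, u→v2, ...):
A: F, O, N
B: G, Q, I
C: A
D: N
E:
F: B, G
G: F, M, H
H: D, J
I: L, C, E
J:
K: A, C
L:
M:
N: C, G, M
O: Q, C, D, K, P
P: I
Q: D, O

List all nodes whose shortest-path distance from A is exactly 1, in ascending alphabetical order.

F, N, O

Level 0: A
Level 1: F, N, O
Level 2: B, C, D, G, K, M, P, Q
Level 3: H, I
Level 4: E, J, L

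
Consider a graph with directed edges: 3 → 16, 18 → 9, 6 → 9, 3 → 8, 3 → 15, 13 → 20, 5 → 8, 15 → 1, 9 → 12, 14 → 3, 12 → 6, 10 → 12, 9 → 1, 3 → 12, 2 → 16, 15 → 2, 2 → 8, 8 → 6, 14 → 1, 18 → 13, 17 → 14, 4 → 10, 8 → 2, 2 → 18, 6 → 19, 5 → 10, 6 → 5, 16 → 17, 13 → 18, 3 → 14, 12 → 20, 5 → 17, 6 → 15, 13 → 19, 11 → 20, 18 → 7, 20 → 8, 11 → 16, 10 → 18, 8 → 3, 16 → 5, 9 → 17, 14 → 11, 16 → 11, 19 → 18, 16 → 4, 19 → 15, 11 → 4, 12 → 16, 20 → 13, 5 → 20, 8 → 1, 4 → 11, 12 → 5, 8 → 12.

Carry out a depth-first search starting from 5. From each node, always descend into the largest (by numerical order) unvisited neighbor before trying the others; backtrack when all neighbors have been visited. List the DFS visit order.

5 → 20 → 13 → 19 → 18 → 9 → 17 → 14 → 11 → 16 → 4 → 10 → 12 → 6 → 15 → 2 → 8 → 3 → 1 → 7

Visit 5
5 → 20
20 → 13
13 → 19
19 → 18
18 → 9
9 → 17
17 → 14
14 → 11
11 → 16
16 → 4
4 → 10
10 → 12
12 → 6
6 → 15
15 → 2
2 → 8
8 → 3
8 → 1
18 → 7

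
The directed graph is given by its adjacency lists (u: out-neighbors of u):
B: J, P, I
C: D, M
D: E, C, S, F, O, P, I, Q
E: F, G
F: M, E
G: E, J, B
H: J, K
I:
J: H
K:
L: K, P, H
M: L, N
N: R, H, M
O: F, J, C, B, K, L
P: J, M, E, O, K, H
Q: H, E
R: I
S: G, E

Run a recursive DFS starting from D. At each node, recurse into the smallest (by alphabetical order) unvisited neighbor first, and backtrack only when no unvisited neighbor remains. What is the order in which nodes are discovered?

Visit D
D → C
C → M
M → L
L → H
H → J
H → K
L → P
P → E
E → F
E → G
G → B
B → I
P → O
M → N
N → R
D → Q
D → S

D → C → M → L → H → J → K → P → E → F → G → B → I → O → N → R → Q → S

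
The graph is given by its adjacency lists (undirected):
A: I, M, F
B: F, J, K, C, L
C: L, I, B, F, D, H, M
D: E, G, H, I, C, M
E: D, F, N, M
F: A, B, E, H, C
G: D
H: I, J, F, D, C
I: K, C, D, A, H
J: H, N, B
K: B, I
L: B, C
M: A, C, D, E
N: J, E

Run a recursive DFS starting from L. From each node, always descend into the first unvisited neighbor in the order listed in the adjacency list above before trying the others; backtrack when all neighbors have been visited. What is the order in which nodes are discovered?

Visit L
L → B
B → F
F → A
A → I
I → K
I → C
C → D
D → E
E → N
N → J
J → H
E → M
D → G

L, B, F, A, I, K, C, D, E, N, J, H, M, G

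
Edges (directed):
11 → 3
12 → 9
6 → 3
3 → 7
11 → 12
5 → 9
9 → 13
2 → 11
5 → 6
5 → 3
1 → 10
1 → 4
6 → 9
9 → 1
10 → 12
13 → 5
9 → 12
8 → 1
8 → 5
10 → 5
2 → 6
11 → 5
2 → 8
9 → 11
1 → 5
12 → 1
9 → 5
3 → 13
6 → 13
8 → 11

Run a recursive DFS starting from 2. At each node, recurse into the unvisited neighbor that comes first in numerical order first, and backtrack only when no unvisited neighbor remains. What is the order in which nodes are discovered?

2 → 6 → 3 → 7 → 13 → 5 → 9 → 1 → 4 → 10 → 12 → 11 → 8

Visit 2
2 → 6
6 → 3
3 → 7
3 → 13
13 → 5
5 → 9
9 → 1
1 → 4
1 → 10
10 → 12
9 → 11
2 → 8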